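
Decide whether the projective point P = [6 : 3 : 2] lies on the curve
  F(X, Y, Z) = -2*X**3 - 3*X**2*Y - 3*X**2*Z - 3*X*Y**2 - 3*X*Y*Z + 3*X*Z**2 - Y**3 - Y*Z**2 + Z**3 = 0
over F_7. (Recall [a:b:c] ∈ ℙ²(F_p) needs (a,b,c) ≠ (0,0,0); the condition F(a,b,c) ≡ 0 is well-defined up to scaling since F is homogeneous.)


F(6,3,2) ≡ 3 (mod 7); P is NOT on the curve.

Evaluate F(6, 3, 2) term-by-term (mod 7).
  -2*X**3 ↦ -2·216·1·1 = -432
  -3*X**2*Y ↦ -3·36·3·1 = -324
  -3*X**2*Z ↦ -3·36·1·2 = -216
  -3*X*Y**2 ↦ -3·6·9·1 = -162
  -3*X*Y*Z ↦ -3·6·3·2 = -108
  3*X*Z**2 ↦ 3·6·1·4 = 72
  -Y**3 ↦ -1·1·27·1 = -27
  -Y*Z**2 ↦ -1·1·3·4 = -12
  Z**3 ↦ 1·1·1·8 = 8
Sum: F(6, 3, 2) = (-432) + (-324) + (-216) + (-162) + (-108) + (72) + (-27) + (-12) + (8) = -1201.
Reducing mod 7: -1201 ≡ 3 (mod 7).
Since F(a, b, c) ≡ 3 ≠ 0 (mod 7), P does NOT lie on the curve.


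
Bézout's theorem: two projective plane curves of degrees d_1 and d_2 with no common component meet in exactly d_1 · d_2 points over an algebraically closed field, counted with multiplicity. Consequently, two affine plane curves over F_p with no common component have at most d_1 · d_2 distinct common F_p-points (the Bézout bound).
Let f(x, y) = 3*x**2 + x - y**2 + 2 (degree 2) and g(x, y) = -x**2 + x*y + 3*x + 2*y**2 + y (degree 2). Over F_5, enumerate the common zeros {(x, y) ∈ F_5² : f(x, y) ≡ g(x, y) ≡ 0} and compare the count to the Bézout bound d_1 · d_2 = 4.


Common zeros: ∅; count = 0; Bézout bound = 4.

deg(f) = 2, deg(g) = 2, so Bézout bound = 4.
Scan x ∈ F_5. For each x, list the y ∈ F_5 with f(x, y) ≡ 0 and those with g(x, y) ≡ 0 (mod 5); the common zeros in that column are the intersection.
  x = 0: f ≡ 0 at y ∈ ∅; g ≡ 0 at y ∈ {0, 2}; common: ∅.
  x = 1: f ≡ 0 at y ∈ {1, 4}; g ≡ 0 at y ∈ ∅; common: ∅.
  x = 2: f ≡ 0 at y ∈ {1, 4}; g ≡ 0 at y ∈ ∅; common: ∅.
  x = 3: f ≡ 0 at y ∈ ∅; g ≡ 0 at y ∈ {0, 3}; common: ∅.
  x = 4: f ≡ 0 at y ∈ {2, 3}; g ≡ 0 at y ∈ ∅; common: ∅.
Collecting: common zeros = ∅, so the count is 0.
Comparison with the Bézout bound: 0 ≤ 4 = deg(f)·deg(g), as expected for curves with no common component (the affine F_5-count falls short of the bound because intersections may lie at infinity, over extension fields, or carry multiplicity).


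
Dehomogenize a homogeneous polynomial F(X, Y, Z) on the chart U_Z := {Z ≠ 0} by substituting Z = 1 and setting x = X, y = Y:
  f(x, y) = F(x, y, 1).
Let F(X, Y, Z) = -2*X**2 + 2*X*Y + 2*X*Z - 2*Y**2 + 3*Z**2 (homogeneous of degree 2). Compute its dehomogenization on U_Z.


f(x, y) = -2*x**2 + 2*x*y + 2*x - 2*y**2 + 3

On U_Z we set Z = 1. Each monomial c·X^i·Y^j·Z^k in F becomes c·x^i·y^j·1^k = c·x^i·y^j.
Substituting Z = 1: F(X, Y, 1) = -2*x**2 + 2*x*y + 2*x - 2*y**2 + 3.
Note: deg(f) ≤ deg(F) = 2; strict inequality happens when F is divisible by Z (lost terms).


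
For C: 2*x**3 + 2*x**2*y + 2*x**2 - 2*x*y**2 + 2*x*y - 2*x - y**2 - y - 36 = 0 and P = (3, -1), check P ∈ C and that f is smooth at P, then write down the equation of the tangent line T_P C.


Tangent line at P: 48*x + 37*y - 107 = 0.

Step 1: f(3, -1) = 0, so P lies on C.
Step 2: partial derivatives
  f_x(x, y) = 6*x**2 + 4*x*y + 4*x - 2*y**2 + 2*y - 2, f_y(x, y) = 2*x**2 - 4*x*y + 2*x - 2*y - 1.
  f_x(P) = 48, f_y(P) = 37 (gradient nonzero, so P is smooth).
Step 3: tangent line at P: 48·(x − 3) + 37·(y − -1) = 0.
Expanding: 48*x + 37*y - 107 = 0.


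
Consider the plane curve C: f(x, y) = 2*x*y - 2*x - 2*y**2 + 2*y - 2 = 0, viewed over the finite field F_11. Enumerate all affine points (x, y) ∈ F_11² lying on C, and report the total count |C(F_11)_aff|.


Affine F_11-points: {(3, 2), (4, 6), (4, 10), (5, 8), (5, 9), (8, 4), (8, 5), (9, 3), (9, 7), (10, 0)}; count = 10.

For each of the 121 pairs (x, y) ∈ F_11², evaluate f(x, y) mod 11. Record the zeros.
  x = 0: [0↦9, 1↦9, 2↦5, 3↦8, 4↦7, 5↦2, 6↦4, 7↦2, 8↦7, 9↦8, 10↦5]  zeros at y ∈ ∅
  x = 1: [0↦7, 1↦9, 2↦7, 3↦1, 4↦2, 5↦10, 6↦3, 7↦3, 8↦10, 9↦2, 10↦1]  zeros at y ∈ ∅
  x = 2: [0↦5, 1↦9, 2↦9, 3↦5, 4↦8, 5↦7, 6↦2, 7↦4, 8↦2, 9↦7, 10↦8]  zeros at y ∈ ∅
  x = 3: [0↦3, 1↦9, 2↦0, 3↦9, 4↦3, 5↦4, 6↦1, 7↦5, 8↦5, 9↦1, 10↦4]  zeros at y ∈ {2}
  x = 4: [0↦1, 1↦9, 2↦2, 3↦2, 4↦9, 5↦1, 6↦0, 7↦6, 8↦8, 9↦6, 10↦0]  zeros at y ∈ {6, 10}
  x = 5: [0↦10, 1↦9, 2↦4, 3↦6, 4↦4, 5↦9, 6↦10, 7↦7, 8↦0, 9↦0, 10↦7]  zeros at y ∈ {8, 9}
  x = 6: [0↦8, 1↦9, 2↦6, 3↦10, 4↦10, 5↦6, 6↦9, 7↦8, 8↦3, 9↦5, 10↦3]  zeros at y ∈ ∅
  x = 7: [0↦6, 1↦9, 2↦8, 3↦3, 4↦5, 5↦3, 6↦8, 7↦9, 8↦6, 9↦10, 10↦10]  zeros at y ∈ ∅
  x = 8: [0↦4, 1↦9, 2↦10, 3↦7, 4↦0, 5↦0, 6↦7, 7↦10, 8↦9, 9↦4, 10↦6]  zeros at y ∈ {4, 5}
  x = 9: [0↦2, 1↦9, 2↦1, 3↦0, 4↦6, 5↦8, 6↦6, 7↦0, 8↦1, 9↦9, 10↦2]  zeros at y ∈ {3, 7}
  x = 10: [0↦0, 1↦9, 2↦3, 3↦4, 4↦1, 5↦5, 6↦5, 7↦1, 8↦4, 9↦3, 10↦9]  zeros at y ∈ {0}
Collecting zeros: affine points = {(3, 2), (4, 6), (4, 10), (5, 8), (5, 9), (8, 4), (8, 5), (9, 3), (9, 7), (10, 0)}.
Total count |C(F_11)_aff| = 10.


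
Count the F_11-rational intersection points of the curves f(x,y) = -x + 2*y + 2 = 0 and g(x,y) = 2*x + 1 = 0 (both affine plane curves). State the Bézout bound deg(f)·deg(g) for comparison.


Common zeros: {(5, 7)}; count = 1; Bézout bound = 1.

deg(f) = 1, deg(g) = 1, so Bézout bound = 1.
Scan x ∈ F_11. For each x, list the y ∈ F_11 with f(x, y) ≡ 0 and those with g(x, y) ≡ 0 (mod 11); the common zeros in that column are the intersection.
  x = 0: f ≡ 0 at y ∈ {10}; g ≡ 0 at y ∈ ∅; common: ∅.
  x = 1: f ≡ 0 at y ∈ {5}; g ≡ 0 at y ∈ ∅; common: ∅.
  x = 2: f ≡ 0 at y ∈ {0}; g ≡ 0 at y ∈ ∅; common: ∅.
  x = 3: f ≡ 0 at y ∈ {6}; g ≡ 0 at y ∈ ∅; common: ∅.
  x = 4: f ≡ 0 at y ∈ {1}; g ≡ 0 at y ∈ ∅; common: ∅.
  x = 5: f ≡ 0 at y ∈ {7}; g ≡ 0 at y ∈ {0, 1, 2, 3, 4, 5, 6, 7, 8, 9, 10}; common: {7}.
  x = 6: f ≡ 0 at y ∈ {2}; g ≡ 0 at y ∈ ∅; common: ∅.
  x = 7: f ≡ 0 at y ∈ {8}; g ≡ 0 at y ∈ ∅; common: ∅.
  x = 8: f ≡ 0 at y ∈ {3}; g ≡ 0 at y ∈ ∅; common: ∅.
  x = 9: f ≡ 0 at y ∈ {9}; g ≡ 0 at y ∈ ∅; common: ∅.
  x = 10: f ≡ 0 at y ∈ {4}; g ≡ 0 at y ∈ ∅; common: ∅.
Collecting: common zeros = {(5, 7)}, so the count is 1.
Comparison with the Bézout bound: 1 ≤ 1 = deg(f)·deg(g), as expected for curves with no common component (the bound is attained).


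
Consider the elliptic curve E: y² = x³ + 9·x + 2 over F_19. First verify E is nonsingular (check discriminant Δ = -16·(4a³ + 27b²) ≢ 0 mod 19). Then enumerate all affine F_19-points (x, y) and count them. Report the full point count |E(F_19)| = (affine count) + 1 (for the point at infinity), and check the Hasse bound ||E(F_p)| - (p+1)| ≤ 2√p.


Affine points = {(2, 3), (2, 16), (4, 8), (4, 11), (5, 1), (5, 18), (6, 5), (6, 14), (7, 3), (7, 16), (8, 4), (8, 15), (10, 3), (10, 16), (11, 8), (11, 11), (13, 6), (13, 13), (15, 4), (15, 15), (16, 9), (16, 10), (18, 7), (18, 12)}; affine count = 24; |E(F_19)| = 25.

Discriminant check: Δ ∝ 4a³ + 27b² = 4·9³ + 27·2² = 4·729 + 27·4 ≡ 3 (mod 19). Nonzero ⇒ E is nonsingular.
For each x ∈ F_19, compute rhs = x³ + 9·x + 2 mod 19, then count y ∈ F_19 with y² ≡ rhs.
  x = 0: rhs = 2, matching y values: none (0 points).
  x = 1: rhs = 12, matching y values: none (0 points).
  x = 2: rhs = 9, matching y values: 3, 16 (2 points).
  x = 3: rhs = 18, matching y values: none (0 points).
  x = 4: rhs = 7, matching y values: 8, 11 (2 points).
  x = 5: rhs = 1, matching y values: 1, 18 (2 points).
  x = 6: rhs = 6, matching y values: 5, 14 (2 points).
  x = 7: rhs = 9, matching y values: 3, 16 (2 points).
  x = 8: rhs = 16, matching y values: 4, 15 (2 points).
  x = 9: rhs = 14, matching y values: none (0 points).
  x = 10: rhs = 9, matching y values: 3, 16 (2 points).
  x = 11: rhs = 7, matching y values: 8, 11 (2 points).
  x = 12: rhs = 14, matching y values: none (0 points).
  x = 13: rhs = 17, matching y values: 6, 13 (2 points).
  x = 14: rhs = 3, matching y values: none (0 points).
  x = 15: rhs = 16, matching y values: 4, 15 (2 points).
  x = 16: rhs = 5, matching y values: 9, 10 (2 points).
  x = 17: rhs = 14, matching y values: none (0 points).
  x = 18: rhs = 11, matching y values: 7, 12 (2 points).
Total affine count: 24.
Full point count |E(F_19)| = 24 + 1 = 25.
Hasse bound: |25 − (19+1)| = |5| = 5 ≤ 2√19 ≈ 8.7178 ✓.


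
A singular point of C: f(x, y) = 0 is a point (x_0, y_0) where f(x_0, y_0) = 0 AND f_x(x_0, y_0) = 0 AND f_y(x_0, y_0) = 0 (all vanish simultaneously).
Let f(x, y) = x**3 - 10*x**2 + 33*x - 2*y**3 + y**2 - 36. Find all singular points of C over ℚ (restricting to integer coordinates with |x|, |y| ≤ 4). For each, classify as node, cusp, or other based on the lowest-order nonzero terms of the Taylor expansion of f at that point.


Singular points: {(3, 0)}; classification: node.

Compute partial derivatives:
  f_x = 3*x**2 - 20*x + 33.
  f_y = -6*y**2 + 2*y.
Scan x_0 ∈ {−4, ..., 4}. For each x_0, f_y(x_0, y) is a polynomial in y; find its integer roots y ∈ {−4, ..., 4}, then test f_x and f at those candidates.
  x = -4: f_y(-4, y) = -6*y**2 + 2*y; vanishes at y ∈ {0}. (-4, 0): f_x = 161 ≠ 0.
  x = -3: f_y(-3, y) = -6*y**2 + 2*y; vanishes at y ∈ {0}. (-3, 0): f_x = 120 ≠ 0.
  x = -2: f_y(-2, y) = -6*y**2 + 2*y; vanishes at y ∈ {0}. (-2, 0): f_x = 85 ≠ 0.
  x = -1: f_y(-1, y) = -6*y**2 + 2*y; vanishes at y ∈ {0}. (-1, 0): f_x = 56 ≠ 0.
  x = 0: f_y(0, y) = -6*y**2 + 2*y; vanishes at y ∈ {0}. (0, 0): f_x = 33 ≠ 0.
  x = 1: f_y(1, y) = -6*y**2 + 2*y; vanishes at y ∈ {0}. (1, 0): f_x = 16 ≠ 0.
  x = 2: f_y(2, y) = -6*y**2 + 2*y; vanishes at y ∈ {0}. (2, 0): f_x = 5 ≠ 0.
  x = 3: f_y(3, y) = -6*y**2 + 2*y; vanishes at y ∈ {0}. (3, 0): f_x = 0, f = 0 — SINGULAR.
  x = 4: f_y(4, y) = -6*y**2 + 2*y; vanishes at y ∈ {0}. (4, 0): f_x = 1 ≠ 0.
Only singular point on the grid: (3, 0).
Classify: substitute x = 3 + u, y = 0 + v and expand: f = u**3 - u**2 - 2*v**3 + v**2.
No constant or linear terms (consistent with a singular point). Quadratic part: -u**2 + v**2. Cubic part: u**3 - 2*v**3.
The quadratic part v**2 - u**2 = (v − u)(v + u) splits into two distinct linear factors, so there are two distinct tangent lines y − 0 = ±(x − 3) — this is a node (ordinary double point).
Classification: node.


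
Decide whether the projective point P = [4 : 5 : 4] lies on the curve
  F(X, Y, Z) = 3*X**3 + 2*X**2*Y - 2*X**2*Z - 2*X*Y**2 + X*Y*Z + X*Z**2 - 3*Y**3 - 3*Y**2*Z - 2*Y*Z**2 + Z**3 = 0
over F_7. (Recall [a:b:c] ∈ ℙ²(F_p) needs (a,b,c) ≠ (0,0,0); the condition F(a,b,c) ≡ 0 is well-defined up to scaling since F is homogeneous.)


F(4,5,4) ≡ 6 (mod 7); P is NOT on the curve.

Evaluate F(4, 5, 4) term-by-term (mod 7).
  3*X**3 ↦ 3·64·1·1 = 192
  2*X**2*Y ↦ 2·16·5·1 = 160
  -2*X**2*Z ↦ -2·16·1·4 = -128
  -2*X*Y**2 ↦ -2·4·25·1 = -200
  X*Y*Z ↦ 1·4·5·4 = 80
  X*Z**2 ↦ 1·4·1·16 = 64
  -3*Y**3 ↦ -3·1·125·1 = -375
  -3*Y**2*Z ↦ -3·1·25·4 = -300
  -2*Y*Z**2 ↦ -2·1·5·16 = -160
  Z**3 ↦ 1·1·1·64 = 64
Sum: F(4, 5, 4) = (192) + (160) + (-128) + (-200) + (80) + (64) + (-375) + (-300) + (-160) + (64) = -603.
Reducing mod 7: -603 ≡ 6 (mod 7).
Since F(a, b, c) ≡ 6 ≠ 0 (mod 7), P does NOT lie on the curve.


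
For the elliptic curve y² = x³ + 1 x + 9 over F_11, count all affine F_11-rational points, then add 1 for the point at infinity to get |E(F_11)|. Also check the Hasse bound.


Affine points = {(0, 3), (0, 8), (1, 0), (4, 0), (6, 0), (8, 1), (8, 10)}; affine count = 7; |E(F_11)| = 8.

Discriminant check: Δ ∝ 4a³ + 27b² = 4·1³ + 27·9² = 4·1 + 27·81 ≡ 2 (mod 11). Nonzero ⇒ E is nonsingular.
For each x ∈ F_11, compute rhs = x³ + 1·x + 9 mod 11, then count y ∈ F_11 with y² ≡ rhs.
  x = 0: rhs = 9, matching y values: 3, 8 (2 points).
  x = 1: rhs = 0, matching y values: 0 (1 points).
  x = 2: rhs = 8, matching y values: none (0 points).
  x = 3: rhs = 6, matching y values: none (0 points).
  x = 4: rhs = 0, matching y values: 0 (1 points).
  x = 5: rhs = 7, matching y values: none (0 points).
  x = 6: rhs = 0, matching y values: 0 (1 points).
  x = 7: rhs = 7, matching y values: none (0 points).
  x = 8: rhs = 1, matching y values: 1, 10 (2 points).
  x = 9: rhs = 10, matching y values: none (0 points).
  x = 10: rhs = 7, matching y values: none (0 points).
Total affine count: 7.
Full point count |E(F_11)| = 7 + 1 = 8.
Hasse bound: |8 − (11+1)| = |-4| = 4 ≤ 2√11 ≈ 6.6332 ✓.


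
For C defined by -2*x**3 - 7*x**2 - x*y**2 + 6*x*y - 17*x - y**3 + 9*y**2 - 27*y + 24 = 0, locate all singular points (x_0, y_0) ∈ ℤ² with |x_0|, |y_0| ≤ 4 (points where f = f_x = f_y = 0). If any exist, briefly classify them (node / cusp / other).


Singular points: {(-1, 3)}; classification: node.

Compute partial derivatives:
  f_x = -6*x**2 - 14*x - y**2 + 6*y - 17.
  f_y = -2*x*y + 6*x - 3*y**2 + 18*y - 27.
Scan x_0 ∈ {−4, ..., 4}. For each x_0, f_y(x_0, y) is a polynomial in y; find its integer roots y ∈ {−4, ..., 4}, then test f_x and f at those candidates.
  x = -4: f_y(-4, y) = -3*y**2 + 26*y - 51; vanishes at y ∈ {3}. (-4, 3): f_x = -48 ≠ 0.
  x = -3: f_y(-3, y) = -3*y**2 + 24*y - 45; vanishes at y ∈ {3}. (-3, 3): f_x = -20 ≠ 0.
  x = -2: f_y(-2, y) = -3*y**2 + 22*y - 39; vanishes at y ∈ {3}. (-2, 3): f_x = -4 ≠ 0.
  x = -1: f_y(-1, y) = -3*y**2 + 20*y - 33; vanishes at y ∈ {3}. (-1, 3): f_x = 0, f = 0 — SINGULAR.
  x = 0: f_y(0, y) = -3*y**2 + 18*y - 27; vanishes at y ∈ {3}. (0, 3): f_x = -8 ≠ 0.
  x = 1: f_y(1, y) = -3*y**2 + 16*y - 21; vanishes at y ∈ {3}. (1, 3): f_x = -28 ≠ 0.
  x = 2: f_y(2, y) = -3*y**2 + 14*y - 15; vanishes at y ∈ {3}. (2, 3): f_x = -60 ≠ 0.
  x = 3: f_y(3, y) = -3*y**2 + 12*y - 9; vanishes at y ∈ {1, 3}. (3, 1): f_x = -108 ≠ 0; (3, 3): f_x = -104 ≠ 0.
  x = 4: f_y(4, y) = -3*y**2 + 10*y - 3; vanishes at y ∈ {3}. (4, 3): f_x = -160 ≠ 0.
Only singular point on the grid: (-1, 3).
Classify: substitute x = -1 + u, y = 3 + v and expand: f = -2*u**3 - u**2 - u*v**2 - v**3 + v**2.
No constant or linear terms (consistent with a singular point). Quadratic part: -u**2 + v**2. Cubic part: -2*u**3 - u*v**2 - v**3.
The quadratic part v**2 - u**2 = (v − u)(v + u) splits into two distinct linear factors, so there are two distinct tangent lines y − 3 = ±(x − -1) — this is a node (ordinary double point).
Classification: node.


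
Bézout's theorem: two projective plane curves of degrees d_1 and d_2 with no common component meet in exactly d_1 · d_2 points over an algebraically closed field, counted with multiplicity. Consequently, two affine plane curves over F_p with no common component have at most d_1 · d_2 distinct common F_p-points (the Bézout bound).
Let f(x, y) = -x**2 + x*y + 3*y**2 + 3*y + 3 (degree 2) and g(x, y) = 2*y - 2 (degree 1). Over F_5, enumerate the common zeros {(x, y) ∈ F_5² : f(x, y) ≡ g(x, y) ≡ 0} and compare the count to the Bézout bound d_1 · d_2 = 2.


Common zeros: ∅; count = 0; Bézout bound = 2.

deg(f) = 2, deg(g) = 1, so Bézout bound = 2.
Scan x ∈ F_5. For each x, list the y ∈ F_5 with f(x, y) ≡ 0 and those with g(x, y) ≡ 0 (mod 5); the common zeros in that column are the intersection.
  x = 0: f ≡ 0 at y ∈ ∅; g ≡ 0 at y ∈ {1}; common: ∅.
  x = 1: f ≡ 0 at y ∈ ∅; g ≡ 0 at y ∈ {1}; common: ∅.
  x = 2: f ≡ 0 at y ∈ ∅; g ≡ 0 at y ∈ {1}; common: ∅.
  x = 3: f ≡ 0 at y ∈ ∅; g ≡ 0 at y ∈ {1}; common: ∅.
  x = 4: f ≡ 0 at y ∈ {3}; g ≡ 0 at y ∈ {1}; common: ∅.
Collecting: common zeros = ∅, so the count is 0.
Comparison with the Bézout bound: 0 ≤ 2 = deg(f)·deg(g), as expected for curves with no common component (the affine F_5-count falls short of the bound because intersections may lie at infinity, over extension fields, or carry multiplicity).


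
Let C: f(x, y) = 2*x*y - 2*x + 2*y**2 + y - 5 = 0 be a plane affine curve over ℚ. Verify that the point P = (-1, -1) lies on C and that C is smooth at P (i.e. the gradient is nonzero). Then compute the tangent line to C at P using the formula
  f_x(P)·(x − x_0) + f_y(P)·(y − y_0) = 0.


Tangent line at P: -4*x - 5*y - 9 = 0.

Step 1: f(-1, -1) = 0, so P lies on C.
Step 2: partial derivatives
  f_x(x, y) = 2*y - 2, f_y(x, y) = 2*x + 4*y + 1.
  f_x(P) = -4, f_y(P) = -5 (gradient nonzero, so P is smooth).
Step 3: tangent line at P: -4·(x − -1) + -5·(y − -1) = 0.
Expanding: -4*x - 5*y - 9 = 0.


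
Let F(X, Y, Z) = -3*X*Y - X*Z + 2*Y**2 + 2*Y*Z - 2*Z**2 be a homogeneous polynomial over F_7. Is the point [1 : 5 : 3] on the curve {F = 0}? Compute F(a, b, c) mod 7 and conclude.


F(1,5,3) ≡ 2 (mod 7); P is NOT on the curve.

Evaluate F(1, 5, 3) term-by-term (mod 7).
  -3*X*Y ↦ -3·1·5·1 = -15
  -X*Z ↦ -1·1·1·3 = -3
  2*Y**2 ↦ 2·1·25·1 = 50
  2*Y*Z ↦ 2·1·5·3 = 30
  -2*Z**2 ↦ -2·1·1·9 = -18
Sum: F(1, 5, 3) = (-15) + (-3) + (50) + (30) + (-18) = 44.
Reducing mod 7: 44 ≡ 2 (mod 7).
Since F(a, b, c) ≡ 2 ≠ 0 (mod 7), P does NOT lie on the curve.


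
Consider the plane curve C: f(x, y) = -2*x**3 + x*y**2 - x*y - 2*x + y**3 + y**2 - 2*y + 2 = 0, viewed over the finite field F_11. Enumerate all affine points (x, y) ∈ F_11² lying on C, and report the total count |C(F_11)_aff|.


Affine F_11-points: {(0, 6), (1, 7), (3, 2), (4, 9), (5, 3), (5, 6), (5, 7), (6, 6), (7, 5), (7, 10), (8, 9), (9, 0), (9, 1), (10, 4), (10, 9)}; count = 15.

For each of the 121 pairs (x, y) ∈ F_11², evaluate f(x, y) mod 11. Record the zeros.
  x = 0: [0↦2, 1↦2, 2↦10, 3↦10, 4↦8, 5↦10, 6↦0, 7↦6, 8↦1, 9↦2, 10↦4]  zeros at y ∈ {6}
  x = 1: [0↦9, 1↦9, 2↦8, 3↦1, 4↦5, 5↦4, 6↦4, 7↦0, 8↦9, 9↦4, 10↦2]  zeros at y ∈ {7}
  x = 2: [0↦4, 1↦4, 2↦5, 3↦2, 4↦1, 5↦8, 6↦7, 7↦4, 8↦5, 9↦5, 10↦10]  zeros at y ∈ ∅
  x = 3: [0↦8, 1↦8, 2↦0, 3↦1, 4↦6, 5↦10, 6↦8, 7↦6, 8↦10, 9↦4, 10↦5]  zeros at y ∈ {2}
  x = 4: [0↦9, 1↦9, 2↦3, 3↦8, 4↦8, 5↦9, 6↦6, 7↦5, 8↦1, 9↦0, 10↦8]  zeros at y ∈ {9}
  x = 5: [0↦6, 1↦6, 2↦2, 3↦0, 4↦6, 5↦4, 6↦0, 7↦0, 8↦10, 9↦3, 10↦7]  zeros at y ∈ {3, 6, 7}
  x = 6: [0↦9, 1↦9, 2↦7, 3↦9, 4↦10, 5↦5, 6↦0, 7↦1, 8↦3, 9↦1, 10↦1]  zeros at y ∈ {6}
  x = 7: [0↦6, 1↦6, 2↦6, 3↦1, 4↦8, 5↦0, 6↦5, 7↦7, 8↦1, 9↦4, 10↦0]  zeros at y ∈ {5, 10}
  x = 8: [0↦7, 1↦7, 2↦9, 3↦8, 4↦10, 5↦10, 6↦3, 7↦6, 8↦3, 9↦0, 10↦3]  zeros at y ∈ {9}
  x = 9: [0↦0, 1↦0, 2↦4, 3↦7, 4↦4, 5↦1, 6↦4, 7↦8, 8↦8, 9↦10, 10↦9]  zeros at y ∈ {0, 1}
  x = 10: [0↦6, 1↦6, 2↦1, 3↦8, 4↦0, 5↦5, 6↦7, 7↦1, 8↦4, 9↦0, 10↦6]  zeros at y ∈ {4, 9}
Collecting zeros: affine points = {(0, 6), (1, 7), (3, 2), (4, 9), (5, 3), (5, 6), (5, 7), (6, 6), (7, 5), (7, 10), (8, 9), (9, 0), (9, 1), (10, 4), (10, 9)}.
Total count |C(F_11)_aff| = 15.


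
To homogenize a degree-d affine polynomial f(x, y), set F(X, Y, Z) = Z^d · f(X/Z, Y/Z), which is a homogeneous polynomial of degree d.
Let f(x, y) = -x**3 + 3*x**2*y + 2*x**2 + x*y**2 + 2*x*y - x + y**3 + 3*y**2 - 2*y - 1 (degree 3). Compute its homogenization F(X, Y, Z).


F(X, Y, Z) = -X**3 + 3*X**2*Y + 2*X**2*Z + X*Y**2 + 2*X*Y*Z - X*Z**2 + Y**3 + 3*Y**2*Z - 2*Y*Z**2 - Z**3

deg(f) = 3.
Substitute x = X/Z, y = Y/Z into f, then multiply by Z^3.
  monomial -1·x^3·y^0 ↦ -1·X^3·Y^0·Z^0.
  monomial 3·x^2·y^1 ↦ 3·X^2·Y^1·Z^0.
  monomial 2·x^2·y^0 ↦ 2·X^2·Y^0·Z^1.
  monomial 1·x^1·y^2 ↦ 1·X^1·Y^2·Z^0.
  monomial 2·x^1·y^1 ↦ 2·X^1·Y^1·Z^1.
  monomial -1·x^1·y^0 ↦ -1·X^1·Y^0·Z^2.
  monomial 1·x^0·y^3 ↦ 1·X^0·Y^3·Z^0.
  monomial 3·x^0·y^2 ↦ 3·X^0·Y^2·Z^1.
  monomial -2·x^0·y^1 ↦ -2·X^0·Y^1·Z^2.
  monomial -1·x^0·y^0 ↦ -1·X^0·Y^0·Z^3.
Collecting: F(X, Y, Z) = -X**3 + 3*X**2*Y + 2*X**2*Z + X*Y**2 + 2*X*Y*Z - X*Z**2 + Y**3 + 3*Y**2*Z - 2*Y*Z**2 - Z**3.


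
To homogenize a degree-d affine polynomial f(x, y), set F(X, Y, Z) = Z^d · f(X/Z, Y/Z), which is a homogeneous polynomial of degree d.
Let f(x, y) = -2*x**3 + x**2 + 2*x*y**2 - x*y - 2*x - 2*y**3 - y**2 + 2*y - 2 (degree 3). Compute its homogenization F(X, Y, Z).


F(X, Y, Z) = -2*X**3 + X**2*Z + 2*X*Y**2 - X*Y*Z - 2*X*Z**2 - 2*Y**3 - Y**2*Z + 2*Y*Z**2 - 2*Z**3

deg(f) = 3.
Substitute x = X/Z, y = Y/Z into f, then multiply by Z^3.
  monomial -2·x^3·y^0 ↦ -2·X^3·Y^0·Z^0.
  monomial 1·x^2·y^0 ↦ 1·X^2·Y^0·Z^1.
  monomial 2·x^1·y^2 ↦ 2·X^1·Y^2·Z^0.
  monomial -1·x^1·y^1 ↦ -1·X^1·Y^1·Z^1.
  monomial -2·x^1·y^0 ↦ -2·X^1·Y^0·Z^2.
  monomial -2·x^0·y^3 ↦ -2·X^0·Y^3·Z^0.
  monomial -1·x^0·y^2 ↦ -1·X^0·Y^2·Z^1.
  monomial 2·x^0·y^1 ↦ 2·X^0·Y^1·Z^2.
  monomial -2·x^0·y^0 ↦ -2·X^0·Y^0·Z^3.
Collecting: F(X, Y, Z) = -2*X**3 + X**2*Z + 2*X*Y**2 - X*Y*Z - 2*X*Z**2 - 2*Y**3 - Y**2*Z + 2*Y*Z**2 - 2*Z**3.


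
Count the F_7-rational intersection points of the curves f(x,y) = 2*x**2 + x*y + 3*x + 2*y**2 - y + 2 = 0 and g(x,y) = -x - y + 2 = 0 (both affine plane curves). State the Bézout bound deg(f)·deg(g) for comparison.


Common zeros: ∅; count = 0; Bézout bound = 2.

deg(f) = 2, deg(g) = 1, so Bézout bound = 2.
Scan x ∈ F_7. For each x, list the y ∈ F_7 with f(x, y) ≡ 0 and those with g(x, y) ≡ 0 (mod 7); the common zeros in that column are the intersection.
  x = 0: f ≡ 0 at y ∈ ∅; g ≡ 0 at y ∈ {2}; common: ∅.
  x = 1: f ≡ 0 at y ∈ {0}; g ≡ 0 at y ∈ {1}; common: ∅.
  x = 2: f ≡ 0 at y ∈ ∅; g ≡ 0 at y ∈ {0}; common: ∅.
  x = 3: f ≡ 0 at y ∈ ∅; g ≡ 0 at y ∈ {6}; common: ∅.
  x = 4: f ≡ 0 at y ∈ ∅; g ≡ 0 at y ∈ {5}; common: ∅.
  x = 5: f ≡ 0 at y ∈ ∅; g ≡ 0 at y ∈ {4}; common: ∅.
  x = 6: f ≡ 0 at y ∈ ∅; g ≡ 0 at y ∈ {3}; common: ∅.
Collecting: common zeros = ∅, so the count is 0.
Comparison with the Bézout bound: 0 ≤ 2 = deg(f)·deg(g), as expected for curves with no common component (the affine F_7-count falls short of the bound because intersections may lie at infinity, over extension fields, or carry multiplicity).


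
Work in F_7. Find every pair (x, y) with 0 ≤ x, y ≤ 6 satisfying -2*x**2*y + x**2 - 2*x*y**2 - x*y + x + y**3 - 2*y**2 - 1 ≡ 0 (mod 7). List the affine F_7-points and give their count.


Affine F_7-points: {(2, 5), (5, 3), (6, 5)}; count = 3.

For each of the 49 pairs (x, y) ∈ F_7², evaluate f(x, y) mod 7. Record the zeros.
  x = 0: [0↦6, 1↦5, 2↦6, 3↦1, 4↦3, 5↦4, 6↦3]  zeros at y ∈ ∅
  x = 1: [0↦1, 1↦2, 2↦1, 3↦4, 4↦3, 5↦4, 6↦6]  zeros at y ∈ ∅
  x = 2: [0↦5, 1↦4, 2↦4, 3↦4, 4↦3, 5↦0, 6↦1]  zeros at y ∈ {5}
  x = 3: [0↦4, 1↦4, 2↦1, 3↦1, 4↦3, 5↦6, 6↦2]  zeros at y ∈ ∅
  x = 4: [0↦5, 1↦2, 2↦6, 3↦2, 4↦3, 5↦1, 6↦2]  zeros at y ∈ ∅
  x = 5: [0↦1, 1↦5, 2↦5, 3↦0, 4↦3, 5↦6, 6↦1]  zeros at y ∈ {3}
  x = 6: [0↦6, 1↦6, 2↦5, 3↦2, 4↦3, 5↦0, 6↦6]  zeros at y ∈ {5}
Collecting zeros: affine points = {(2, 5), (5, 3), (6, 5)}.
Total count |C(F_7)_aff| = 3.


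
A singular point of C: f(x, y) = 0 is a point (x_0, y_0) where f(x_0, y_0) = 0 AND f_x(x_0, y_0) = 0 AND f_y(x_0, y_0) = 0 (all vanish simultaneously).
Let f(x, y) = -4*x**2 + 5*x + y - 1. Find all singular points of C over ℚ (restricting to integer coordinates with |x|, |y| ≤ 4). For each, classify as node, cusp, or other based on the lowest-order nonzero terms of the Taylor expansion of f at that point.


No singular points in the scanned grid; C is smooth there.

Compute partial derivatives:
  f_x = 5 - 8*x.
  f_y = 1.
f_y = 1 is a nonzero constant, so f_y never vanishes: no point (x, y) can satisfy f = f_x = f_y = 0. In particular no (x, y) ∈ {−4, ..., 4}² is singular; the curve is smooth.


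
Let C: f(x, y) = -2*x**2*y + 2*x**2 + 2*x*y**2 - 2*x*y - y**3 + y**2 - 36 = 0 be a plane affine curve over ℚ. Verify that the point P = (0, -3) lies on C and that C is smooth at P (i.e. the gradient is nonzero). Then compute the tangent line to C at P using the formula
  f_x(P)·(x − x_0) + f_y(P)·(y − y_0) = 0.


Tangent line at P: 24*x - 33*y - 99 = 0.

Step 1: f(0, -3) = 0, so P lies on C.
Step 2: partial derivatives
  f_x(x, y) = -4*x*y + 4*x + 2*y**2 - 2*y, f_y(x, y) = -2*x**2 + 4*x*y - 2*x - 3*y**2 + 2*y.
  f_x(P) = 24, f_y(P) = -33 (gradient nonzero, so P is smooth).
Step 3: tangent line at P: 24·(x − 0) + -33·(y − -3) = 0.
Expanding: 24*x - 33*y - 99 = 0.


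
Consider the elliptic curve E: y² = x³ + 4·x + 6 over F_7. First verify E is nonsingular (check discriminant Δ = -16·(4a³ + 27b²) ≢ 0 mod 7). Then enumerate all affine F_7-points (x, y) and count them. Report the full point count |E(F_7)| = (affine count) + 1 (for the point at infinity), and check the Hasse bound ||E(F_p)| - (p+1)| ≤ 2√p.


Affine points = {(1, 2), (1, 5), (2, 1), (2, 6), (4, 3), (4, 4), (5, 2), (5, 5), (6, 1), (6, 6)}; affine count = 10; |E(F_7)| = 11.

Discriminant check: Δ ∝ 4a³ + 27b² = 4·4³ + 27·6² = 4·64 + 27·36 ≡ 3 (mod 7). Nonzero ⇒ E is nonsingular.
For each x ∈ F_7, compute rhs = x³ + 4·x + 6 mod 7, then count y ∈ F_7 with y² ≡ rhs.
  x = 0: rhs = 6, matching y values: none (0 points).
  x = 1: rhs = 4, matching y values: 2, 5 (2 points).
  x = 2: rhs = 1, matching y values: 1, 6 (2 points).
  x = 3: rhs = 3, matching y values: none (0 points).
  x = 4: rhs = 2, matching y values: 3, 4 (2 points).
  x = 5: rhs = 4, matching y values: 2, 5 (2 points).
  x = 6: rhs = 1, matching y values: 1, 6 (2 points).
Total affine count: 10.
Full point count |E(F_7)| = 10 + 1 = 11.
Hasse bound: |11 − (7+1)| = |3| = 3 ≤ 2√7 ≈ 5.2915 ✓.


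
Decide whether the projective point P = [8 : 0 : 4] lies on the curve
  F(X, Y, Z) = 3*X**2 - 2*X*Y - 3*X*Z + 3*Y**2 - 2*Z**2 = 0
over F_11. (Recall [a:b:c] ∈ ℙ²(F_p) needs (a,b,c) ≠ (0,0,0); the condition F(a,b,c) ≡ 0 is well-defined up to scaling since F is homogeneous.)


F(8,0,4) ≡ 9 (mod 11); P is NOT on the curve.

Evaluate F(8, 0, 4) term-by-term (mod 11).
  3*X**2 ↦ 3·64·1·1 = 192
  -2*X*Y ↦ -2·8·0·1 = 0
  -3*X*Z ↦ -3·8·1·4 = -96
  3*Y**2 ↦ 3·1·0·1 = 0
  -2*Z**2 ↦ -2·1·1·16 = -32
Sum: F(8, 0, 4) = (192) + (0) + (-96) + (0) + (-32) = 64.
Reducing mod 11: 64 ≡ 9 (mod 11).
Since F(a, b, c) ≡ 9 ≠ 0 (mod 11), P does NOT lie on the curve.


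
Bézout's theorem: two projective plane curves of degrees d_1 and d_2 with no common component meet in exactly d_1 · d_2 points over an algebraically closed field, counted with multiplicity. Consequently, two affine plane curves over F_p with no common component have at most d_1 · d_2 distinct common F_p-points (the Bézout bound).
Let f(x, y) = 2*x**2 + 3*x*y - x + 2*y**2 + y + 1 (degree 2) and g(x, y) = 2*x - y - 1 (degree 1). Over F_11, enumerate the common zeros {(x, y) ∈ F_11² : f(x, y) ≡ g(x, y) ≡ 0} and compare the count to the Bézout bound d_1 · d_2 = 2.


Common zeros: {(5, 9), (8, 4)}; count = 2; Bézout bound = 2.

deg(f) = 2, deg(g) = 1, so Bézout bound = 2.
Scan x ∈ F_11. For each x, list the y ∈ F_11 with f(x, y) ≡ 0 and those with g(x, y) ≡ 0 (mod 11); the common zeros in that column are the intersection.
  x = 0: f ≡ 0 at y ∈ {2, 3}; g ≡ 0 at y ∈ {10}; common: ∅.
  x = 1: f ≡ 0 at y ∈ {10}; g ≡ 0 at y ∈ {1}; common: ∅.
  x = 2: f ≡ 0 at y ∈ {6, 7}; g ≡ 0 at y ∈ {3}; common: ∅.
  x = 3: f ≡ 0 at y ∈ {2, 4}; g ≡ 0 at y ∈ {5}; common: ∅.
  x = 4: f ≡ 0 at y ∈ {1, 9}; g ≡ 0 at y ∈ {7}; common: ∅.
  x = 5: f ≡ 0 at y ∈ {5, 9}; g ≡ 0 at y ∈ {9}; common: {9}.
  x = 6: f ≡ 0 at y ∈ {1, 6}; g ≡ 0 at y ∈ {0}; common: ∅.
  x = 7: f ≡ 0 at y ∈ {3, 8}; g ≡ 0 at y ∈ {2}; common: ∅.
  x = 8: f ≡ 0 at y ∈ {0, 4}; g ≡ 0 at y ∈ {4}; common: {4}.
  x = 9: f ≡ 0 at y ∈ {0, 8}; g ≡ 0 at y ∈ {6}; common: ∅.
  x = 10: f ≡ 0 at y ∈ {5, 7}; g ≡ 0 at y ∈ {8}; common: ∅.
Collecting: common zeros = {(5, 9), (8, 4)}, so the count is 2.
Comparison with the Bézout bound: 2 ≤ 2 = deg(f)·deg(g), as expected for curves with no common component (the bound is attained).


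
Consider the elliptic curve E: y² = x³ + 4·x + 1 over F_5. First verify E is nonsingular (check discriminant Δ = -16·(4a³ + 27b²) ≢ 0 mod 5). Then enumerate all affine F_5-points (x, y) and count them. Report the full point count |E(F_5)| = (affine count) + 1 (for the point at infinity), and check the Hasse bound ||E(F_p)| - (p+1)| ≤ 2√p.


Affine points = {(0, 1), (0, 4), (1, 1), (1, 4), (3, 0), (4, 1), (4, 4)}; affine count = 7; |E(F_5)| = 8.

Discriminant check: Δ ∝ 4a³ + 27b² = 4·4³ + 27·1² = 4·64 + 27·1 ≡ 3 (mod 5). Nonzero ⇒ E is nonsingular.
For each x ∈ F_5, compute rhs = x³ + 4·x + 1 mod 5, then count y ∈ F_5 with y² ≡ rhs.
  x = 0: rhs = 1, matching y values: 1, 4 (2 points).
  x = 1: rhs = 1, matching y values: 1, 4 (2 points).
  x = 2: rhs = 2, matching y values: none (0 points).
  x = 3: rhs = 0, matching y values: 0 (1 points).
  x = 4: rhs = 1, matching y values: 1, 4 (2 points).
Total affine count: 7.
Full point count |E(F_5)| = 7 + 1 = 8.
Hasse bound: |8 − (5+1)| = |2| = 2 ≤ 2√5 ≈ 4.4721 ✓.


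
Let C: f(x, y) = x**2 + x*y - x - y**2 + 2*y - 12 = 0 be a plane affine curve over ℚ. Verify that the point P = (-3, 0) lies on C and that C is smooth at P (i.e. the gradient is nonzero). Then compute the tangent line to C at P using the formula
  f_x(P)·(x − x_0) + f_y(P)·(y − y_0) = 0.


Tangent line at P: -7*x - y - 21 = 0.

Step 1: f(-3, 0) = 0, so P lies on C.
Step 2: partial derivatives
  f_x(x, y) = 2*x + y - 1, f_y(x, y) = x - 2*y + 2.
  f_x(P) = -7, f_y(P) = -1 (gradient nonzero, so P is smooth).
Step 3: tangent line at P: -7·(x − -3) + -1·(y − 0) = 0.
Expanding: -7*x - y - 21 = 0.


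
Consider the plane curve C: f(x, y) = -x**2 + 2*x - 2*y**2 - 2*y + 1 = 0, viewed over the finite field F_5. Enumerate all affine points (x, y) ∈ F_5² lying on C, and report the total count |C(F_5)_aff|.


Affine F_5-points: {(1, 2)}; count = 1.

For each of the 25 pairs (x, y) ∈ F_5², evaluate f(x, y) mod 5. Record the zeros.
  x = 0: [0↦1, 1↦2, 2↦4, 3↦2, 4↦1]  zeros at y ∈ ∅
  x = 1: [0↦2, 1↦3, 2↦0, 3↦3, 4↦2]  zeros at y ∈ {2}
  x = 2: [0↦1, 1↦2, 2↦4, 3↦2, 4↦1]  zeros at y ∈ ∅
  x = 3: [0↦3, 1↦4, 2↦1, 3↦4, 4↦3]  zeros at y ∈ ∅
  x = 4: [0↦3, 1↦4, 2↦1, 3↦4, 4↦3]  zeros at y ∈ ∅
Collecting zeros: affine points = {(1, 2)}.
Total count |C(F_5)_aff| = 1.


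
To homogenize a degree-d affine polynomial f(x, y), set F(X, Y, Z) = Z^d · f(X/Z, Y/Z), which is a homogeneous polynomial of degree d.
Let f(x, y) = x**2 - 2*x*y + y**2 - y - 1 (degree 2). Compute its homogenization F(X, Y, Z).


F(X, Y, Z) = X**2 - 2*X*Y + Y**2 - Y*Z - Z**2

deg(f) = 2.
Substitute x = X/Z, y = Y/Z into f, then multiply by Z^2.
  monomial 1·x^2·y^0 ↦ 1·X^2·Y^0·Z^0.
  monomial -2·x^1·y^1 ↦ -2·X^1·Y^1·Z^0.
  monomial 1·x^0·y^2 ↦ 1·X^0·Y^2·Z^0.
  monomial -1·x^0·y^1 ↦ -1·X^0·Y^1·Z^1.
  monomial -1·x^0·y^0 ↦ -1·X^0·Y^0·Z^2.
Collecting: F(X, Y, Z) = X**2 - 2*X*Y + Y**2 - Y*Z - Z**2.


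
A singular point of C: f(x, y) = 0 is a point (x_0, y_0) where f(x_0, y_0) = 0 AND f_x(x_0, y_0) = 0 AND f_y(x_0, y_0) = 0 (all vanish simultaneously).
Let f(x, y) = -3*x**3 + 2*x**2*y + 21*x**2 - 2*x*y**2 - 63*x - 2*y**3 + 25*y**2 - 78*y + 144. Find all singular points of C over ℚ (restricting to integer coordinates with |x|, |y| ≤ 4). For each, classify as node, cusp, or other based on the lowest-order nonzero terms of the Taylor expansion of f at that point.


Singular points: {(3, 3)}; classification: cusp.

Compute partial derivatives:
  f_x = -9*x**2 + 4*x*y + 42*x - 2*y**2 - 63.
  f_y = 2*x**2 - 4*x*y - 6*y**2 + 50*y - 78.
Scan x_0 ∈ {−4, ..., 4}. For each x_0, f_y(x_0, y) is a polynomial in y; find its integer roots y ∈ {−4, ..., 4}, then test f_x and f at those candidates.
  x = -4: f_y(-4, y) = -6*y**2 + 66*y - 46; no integer root y with |y| ≤ 4.
  x = -3: f_y(-3, y) = -6*y**2 + 62*y - 60; no integer root y with |y| ≤ 4.
  x = -2: f_y(-2, y) = -6*y**2 + 58*y - 70; no integer root y with |y| ≤ 4.
  x = -1: f_y(-1, y) = -6*y**2 + 54*y - 76; no integer root y with |y| ≤ 4.
  x = 0: f_y(0, y) = -6*y**2 + 50*y - 78; no integer root y with |y| ≤ 4.
  x = 1: f_y(1, y) = -6*y**2 + 46*y - 76; no integer root y with |y| ≤ 4.
  x = 2: f_y(2, y) = -6*y**2 + 42*y - 70; no integer root y with |y| ≤ 4.
  x = 3: f_y(3, y) = -6*y**2 + 38*y - 60; vanishes at y ∈ {3}. (3, 3): f_x = 0, f = 0 — SINGULAR.
  x = 4: f_y(4, y) = -6*y**2 + 34*y - 46; no integer root y with |y| ≤ 4.
Only singular point on the grid: (3, 3).
Classify: substitute x = 3 + u, y = 3 + v and expand: f = -3*u**3 + 2*u**2*v - 2*u*v**2 - 2*v**3 + v**2.
No constant or linear terms (consistent with a singular point). Quadratic part: v**2. Cubic part: -3*u**3 + 2*u**2*v - 2*u*v**2 - 2*v**3.
The quadratic part v**2 is a perfect square, so there is a single (double) tangent line v = 0, i.e. y = 3. Restricting the cubic part to that line (v = 0) leaves -3*u**3 ≠ 0, so f is not divisible by v and the branch is v² ≈ 3*u**3 to lowest order — this is a cusp.
Classification: cusp.


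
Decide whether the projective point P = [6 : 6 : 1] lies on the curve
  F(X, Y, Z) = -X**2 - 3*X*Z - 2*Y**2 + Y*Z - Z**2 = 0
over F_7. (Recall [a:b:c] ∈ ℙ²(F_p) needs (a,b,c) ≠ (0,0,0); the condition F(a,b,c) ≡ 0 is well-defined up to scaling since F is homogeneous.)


F(6,6,1) ≡ 5 (mod 7); P is NOT on the curve.

Evaluate F(6, 6, 1) term-by-term (mod 7).
  -X**2 ↦ -1·36·1·1 = -36
  -3*X*Z ↦ -3·6·1·1 = -18
  -2*Y**2 ↦ -2·1·36·1 = -72
  Y*Z ↦ 1·1·6·1 = 6
  -Z**2 ↦ -1·1·1·1 = -1
Sum: F(6, 6, 1) = (-36) + (-18) + (-72) + (6) + (-1) = -121.
Reducing mod 7: -121 ≡ 5 (mod 7).
Since F(a, b, c) ≡ 5 ≠ 0 (mod 7), P does NOT lie on the curve.


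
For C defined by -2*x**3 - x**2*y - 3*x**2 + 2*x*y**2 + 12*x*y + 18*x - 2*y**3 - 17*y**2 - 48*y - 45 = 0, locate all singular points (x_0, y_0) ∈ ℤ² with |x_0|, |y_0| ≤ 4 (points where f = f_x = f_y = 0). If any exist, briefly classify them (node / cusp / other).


Singular points: {(0, -3)}; classification: cusp.

Compute partial derivatives:
  f_x = -6*x**2 - 2*x*y - 6*x + 2*y**2 + 12*y + 18.
  f_y = -x**2 + 4*x*y + 12*x - 6*y**2 - 34*y - 48.
Scan x_0 ∈ {−4, ..., 4}. For each x_0, f_y(x_0, y) is a polynomial in y; find its integer roots y ∈ {−4, ..., 4}, then test f_x and f at those candidates.
  x = -4: f_y(-4, y) = -6*y**2 - 50*y - 112; no integer root y with |y| ≤ 4.
  x = -3: f_y(-3, y) = -6*y**2 - 46*y - 93; no integer root y with |y| ≤ 4.
  x = -2: f_y(-2, y) = -6*y**2 - 42*y - 76; no integer root y with |y| ≤ 4.
  x = -1: f_y(-1, y) = -6*y**2 - 38*y - 61; no integer root y with |y| ≤ 4.
  x = 0: f_y(0, y) = -6*y**2 - 34*y - 48; vanishes at y ∈ {-3}. (0, -3): f_x = 0, f = 0 — SINGULAR.
  x = 1: f_y(1, y) = -6*y**2 - 30*y - 37; no integer root y with |y| ≤ 4.
  x = 2: f_y(2, y) = -6*y**2 - 26*y - 28; vanishes at y ∈ {-2}. (2, -2): f_x = -26 ≠ 0.
  x = 3: f_y(3, y) = -6*y**2 - 22*y - 21; no integer root y with |y| ≤ 4.
  x = 4: f_y(4, y) = -6*y**2 - 18*y - 16; no integer root y with |y| ≤ 4.
Only singular point on the grid: (0, -3).
Classify: substitute x = 0 + u, y = -3 + v and expand: f = -2*u**3 - u**2*v + 2*u*v**2 - 2*v**3 + v**2.
No constant or linear terms (consistent with a singular point). Quadratic part: v**2. Cubic part: -2*u**3 - u**2*v + 2*u*v**2 - 2*v**3.
The quadratic part v**2 is a perfect square, so there is a single (double) tangent line v = 0, i.e. y = -3. Restricting the cubic part to that line (v = 0) leaves -2*u**3 ≠ 0, so f is not divisible by v and the branch is v² ≈ 2*u**3 to lowest order — this is a cusp.
Classification: cusp.


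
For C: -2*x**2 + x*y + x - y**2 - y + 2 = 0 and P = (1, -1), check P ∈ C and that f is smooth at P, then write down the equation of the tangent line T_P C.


Tangent line at P: -4*x + 2*y + 6 = 0.

Step 1: f(1, -1) = 0, so P lies on C.
Step 2: partial derivatives
  f_x(x, y) = -4*x + y + 1, f_y(x, y) = x - 2*y - 1.
  f_x(P) = -4, f_y(P) = 2 (gradient nonzero, so P is smooth).
Step 3: tangent line at P: -4·(x − 1) + 2·(y − -1) = 0.
Expanding: -4*x + 2*y + 6 = 0.


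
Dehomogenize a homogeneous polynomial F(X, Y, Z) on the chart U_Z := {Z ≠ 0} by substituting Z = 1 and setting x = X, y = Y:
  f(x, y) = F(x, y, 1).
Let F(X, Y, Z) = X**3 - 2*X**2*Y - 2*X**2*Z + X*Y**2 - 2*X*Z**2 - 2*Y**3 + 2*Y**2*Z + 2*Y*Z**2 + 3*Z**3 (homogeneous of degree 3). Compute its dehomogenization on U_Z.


f(x, y) = x**3 - 2*x**2*y - 2*x**2 + x*y**2 - 2*x - 2*y**3 + 2*y**2 + 2*y + 3

On U_Z we set Z = 1. Each monomial c·X^i·Y^j·Z^k in F becomes c·x^i·y^j·1^k = c·x^i·y^j.
Substituting Z = 1: F(X, Y, 1) = x**3 - 2*x**2*y - 2*x**2 + x*y**2 - 2*x - 2*y**3 + 2*y**2 + 2*y + 3.
Note: deg(f) ≤ deg(F) = 3; strict inequality happens when F is divisible by Z (lost terms).


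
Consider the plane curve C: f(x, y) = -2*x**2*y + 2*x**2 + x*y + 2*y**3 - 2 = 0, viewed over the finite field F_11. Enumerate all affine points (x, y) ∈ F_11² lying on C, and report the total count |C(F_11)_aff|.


Affine F_11-points: {(0, 1), (1, 0), (2, 4), (4, 3), (5, 3), (6, 4), (10, 0)}; count = 7.

For each of the 121 pairs (x, y) ∈ F_11², evaluate f(x, y) mod 11. Record the zeros.
  x = 0: [0↦9, 1↦0, 2↦3, 3↦8, 4↦5, 5↦6, 6↦1, 7↦2, 8↦10, 9↦4, 10↦7]  zeros at y ∈ {1}
  x = 1: [0↦0, 1↦1, 2↦3, 3↦7, 4↦3, 5↦3, 6↦8, 7↦8, 8↦4, 9↦8, 10↦10]  zeros at y ∈ {0}
  x = 2: [0↦6, 1↦2, 2↦10, 3↦9, 4↦0, 5↦6, 6↦6, 7↦1, 8↦3, 9↦2, 10↦10]  zeros at y ∈ {4}
  x = 3: [0↦5, 1↦3, 2↦2, 3↦3, 4↦7, 5↦4, 6↦6, 7↦3, 8↦7, 9↦8, 10↦7]  zeros at y ∈ ∅
  x = 4: [0↦8, 1↦4, 2↦1, 3↦0, 4↦2, 5↦8, 6↦8, 7↦3, 8↦5, 9↦4, 10↦1]  zeros at y ∈ {3}
  x = 5: [0↦4, 1↦5, 2↦7, 3↦0, 4↦7, 5↦7, 6↦1, 7↦1, 8↦8, 9↦1, 10↦3]  zeros at y ∈ {3}
  x = 6: [0↦4, 1↦6, 2↦9, 3↦3, 4↦0, 5↦1, 6↦7, 7↦8, 8↦5, 9↦10, 10↦2]  zeros at y ∈ {4}
  x = 7: [0↦8, 1↦7, 2↦7, 3↦9, 4↦3, 5↦1, 6↦4, 7↦2, 8↦7, 9↦9, 10↦9]  zeros at y ∈ ∅
  x = 8: [0↦5, 1↦8, 2↦1, 3↦7, 4↦5, 5↦7, 6↦3, 7↦5, 8↦3, 9↦9, 10↦2]  zeros at y ∈ ∅
  x = 9: [0↦6, 1↦9, 2↦2, 3↦8, 4↦6, 5↦8, 6↦4, 7↦6, 8↦4, 9↦10, 10↦3]  zeros at y ∈ ∅
  x = 10: [0↦0, 1↦10, 2↦10, 3↦1, 4↦6, 5↦4, 6↦7, 7↦5, 8↦10, 9↦1, 10↦1]  zeros at y ∈ {0}
Collecting zeros: affine points = {(0, 1), (1, 0), (2, 4), (4, 3), (5, 3), (6, 4), (10, 0)}.
Total count |C(F_11)_aff| = 7.


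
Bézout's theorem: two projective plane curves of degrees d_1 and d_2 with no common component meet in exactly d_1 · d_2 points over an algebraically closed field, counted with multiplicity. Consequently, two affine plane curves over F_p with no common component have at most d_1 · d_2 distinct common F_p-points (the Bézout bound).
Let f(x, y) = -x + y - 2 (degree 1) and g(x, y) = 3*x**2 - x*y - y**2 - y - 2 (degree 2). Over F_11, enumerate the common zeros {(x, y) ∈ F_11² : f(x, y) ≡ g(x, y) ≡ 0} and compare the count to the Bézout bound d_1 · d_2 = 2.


Common zeros: {(8, 10), (10, 1)}; count = 2; Bézout bound = 2.

deg(f) = 1, deg(g) = 2, so Bézout bound = 2.
Scan x ∈ F_11. For each x, list the y ∈ F_11 with f(x, y) ≡ 0 and those with g(x, y) ≡ 0 (mod 11); the common zeros in that column are the intersection.
  x = 0: f ≡ 0 at y ∈ {2}; g ≡ 0 at y ∈ {4, 6}; common: ∅.
  x = 1: f ≡ 0 at y ∈ {3}; g ≡ 0 at y ∈ ∅; common: ∅.
  x = 2: f ≡ 0 at y ∈ {4}; g ≡ 0 at y ∈ {2, 6}; common: ∅.
  x = 3: f ≡ 0 at y ∈ {5}; g ≡ 0 at y ∈ ∅; common: ∅.
  x = 4: f ≡ 0 at y ∈ {6}; g ≡ 0 at y ∈ {3}; common: ∅.
  x = 5: f ≡ 0 at y ∈ {7}; g ≡ 0 at y ∈ {1, 4}; common: ∅.
  x = 6: f ≡ 0 at y ∈ {8}; g ≡ 0 at y ∈ {2}; common: ∅.
  x = 7: f ≡ 0 at y ∈ {9}; g ≡ 0 at y ∈ ∅; common: ∅.
  x = 8: f ≡ 0 at y ∈ {10}; g ≡ 0 at y ∈ {3, 10}; common: {10}.
  x = 9: f ≡ 0 at y ∈ {0}; g ≡ 0 at y ∈ ∅; common: ∅.
  x = 10: f ≡ 0 at y ∈ {1}; g ≡ 0 at y ∈ {1, 10}; common: {1}.
Collecting: common zeros = {(8, 10), (10, 1)}, so the count is 2.
Comparison with the Bézout bound: 2 ≤ 2 = deg(f)·deg(g), as expected for curves with no common component (the bound is attained).
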